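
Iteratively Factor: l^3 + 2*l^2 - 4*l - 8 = (l + 2)*(l^2 - 4) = (l - 2)*(l + 2)*(l + 2)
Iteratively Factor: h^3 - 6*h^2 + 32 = (h - 4)*(h^2 - 2*h - 8) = (h - 4)*(h + 2)*(h - 4)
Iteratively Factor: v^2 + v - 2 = (v + 2)*(v - 1)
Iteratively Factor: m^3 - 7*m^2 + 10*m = (m - 5)*(m^2 - 2*m) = m*(m - 5)*(m - 2)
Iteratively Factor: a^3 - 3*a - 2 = (a - 2)*(a^2 + 2*a + 1) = (a - 2)*(a + 1)*(a + 1)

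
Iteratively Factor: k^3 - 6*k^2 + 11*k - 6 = (k - 1)*(k^2 - 5*k + 6) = (k - 3)*(k - 1)*(k - 2)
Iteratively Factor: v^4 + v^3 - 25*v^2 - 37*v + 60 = (v + 3)*(v^3 - 2*v^2 - 19*v + 20) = (v - 5)*(v + 3)*(v^2 + 3*v - 4) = (v - 5)*(v + 3)*(v + 4)*(v - 1)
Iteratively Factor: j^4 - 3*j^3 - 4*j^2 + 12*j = (j - 2)*(j^3 - j^2 - 6*j) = (j - 2)*(j + 2)*(j^2 - 3*j) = j*(j - 2)*(j + 2)*(j - 3)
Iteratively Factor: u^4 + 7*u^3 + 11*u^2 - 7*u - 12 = (u + 1)*(u^3 + 6*u^2 + 5*u - 12) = (u + 1)*(u + 4)*(u^2 + 2*u - 3) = (u - 1)*(u + 1)*(u + 4)*(u + 3)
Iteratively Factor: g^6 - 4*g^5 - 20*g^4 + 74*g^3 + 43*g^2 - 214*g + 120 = (g + 2)*(g^5 - 6*g^4 - 8*g^3 + 90*g^2 - 137*g + 60) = (g - 3)*(g + 2)*(g^4 - 3*g^3 - 17*g^2 + 39*g - 20) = (g - 3)*(g - 1)*(g + 2)*(g^3 - 2*g^2 - 19*g + 20) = (g - 3)*(g - 1)*(g + 2)*(g + 4)*(g^2 - 6*g + 5) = (g - 5)*(g - 3)*(g - 1)*(g + 2)*(g + 4)*(g - 1)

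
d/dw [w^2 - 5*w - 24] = 2*w - 5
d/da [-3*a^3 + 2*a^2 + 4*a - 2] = -9*a^2 + 4*a + 4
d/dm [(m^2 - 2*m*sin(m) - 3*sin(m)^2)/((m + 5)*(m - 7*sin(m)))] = ((-m - 5)*(7*cos(m) - 1)*(-m^2 + 2*m*sin(m) + 3*sin(m)^2) + (m - 7*sin(m))*(2*m + 10)*(-m*cos(m) + m - sin(m) - 3*sin(2*m)/2) + (m - 7*sin(m))*(-m^2 + 2*m*sin(m) + 3*sin(m)^2))/((m + 5)^2*(m - 7*sin(m))^2)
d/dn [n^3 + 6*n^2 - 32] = 3*n*(n + 4)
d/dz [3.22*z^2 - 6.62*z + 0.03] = 6.44*z - 6.62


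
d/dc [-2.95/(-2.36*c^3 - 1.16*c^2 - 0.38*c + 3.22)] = (-20.886*c^2 - 6.844*c - 1.121)/(2.36*c^3 + 1.16*c^2 + 0.38*c - 3.22)^2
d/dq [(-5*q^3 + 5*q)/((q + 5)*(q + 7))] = 5*(-q^4 - 24*q^3 - 106*q^2 + 35)/(q^4 + 24*q^3 + 214*q^2 + 840*q + 1225)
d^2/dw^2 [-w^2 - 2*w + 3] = -2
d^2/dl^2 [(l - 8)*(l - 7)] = 2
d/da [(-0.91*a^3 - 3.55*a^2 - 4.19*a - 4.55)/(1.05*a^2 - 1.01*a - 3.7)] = (-0.9555*a^4 + 1.8382*a^3 + 18.086*a^2 + 35.825*a + 10.9075)/(1.1025*a^4 - 2.121*a^3 - 6.7499*a^2 + 7.474*a + 13.69)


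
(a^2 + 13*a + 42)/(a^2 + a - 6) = (a^2 + 13*a + 42)/(a^2 + a - 6)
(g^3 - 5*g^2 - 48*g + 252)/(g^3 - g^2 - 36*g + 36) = (g^2 + g - 42)/(g^2 + 5*g - 6)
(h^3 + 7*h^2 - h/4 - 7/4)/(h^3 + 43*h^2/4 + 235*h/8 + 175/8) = 2*(4*h^2 - 1)/(8*h^2 + 30*h + 25)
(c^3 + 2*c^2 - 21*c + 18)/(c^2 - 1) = (c^2 + 3*c - 18)/(c + 1)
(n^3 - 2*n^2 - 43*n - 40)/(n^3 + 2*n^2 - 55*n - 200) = (n + 1)/(n + 5)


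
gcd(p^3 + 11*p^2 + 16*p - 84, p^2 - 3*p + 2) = p - 2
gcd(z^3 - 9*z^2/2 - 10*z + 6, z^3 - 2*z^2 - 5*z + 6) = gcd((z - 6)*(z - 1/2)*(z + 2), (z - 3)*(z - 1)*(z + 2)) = z + 2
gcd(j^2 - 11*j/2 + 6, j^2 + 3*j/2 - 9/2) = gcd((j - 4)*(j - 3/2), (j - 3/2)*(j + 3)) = j - 3/2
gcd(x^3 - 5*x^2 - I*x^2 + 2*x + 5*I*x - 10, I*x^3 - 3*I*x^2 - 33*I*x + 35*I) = 1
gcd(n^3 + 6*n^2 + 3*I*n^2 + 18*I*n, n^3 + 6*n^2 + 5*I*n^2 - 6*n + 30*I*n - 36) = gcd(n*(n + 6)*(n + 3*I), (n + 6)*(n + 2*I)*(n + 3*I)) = n^2 + n*(6 + 3*I) + 18*I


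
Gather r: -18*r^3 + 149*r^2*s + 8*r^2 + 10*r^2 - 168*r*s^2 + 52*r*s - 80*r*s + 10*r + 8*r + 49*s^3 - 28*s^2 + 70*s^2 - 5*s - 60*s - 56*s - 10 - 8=-18*r^3 + r^2*(149*s + 18) + r*(-168*s^2 - 28*s + 18) + 49*s^3 + 42*s^2 - 121*s - 18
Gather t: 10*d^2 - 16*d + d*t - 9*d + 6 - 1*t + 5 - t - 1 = 10*d^2 - 25*d + t*(d - 2) + 10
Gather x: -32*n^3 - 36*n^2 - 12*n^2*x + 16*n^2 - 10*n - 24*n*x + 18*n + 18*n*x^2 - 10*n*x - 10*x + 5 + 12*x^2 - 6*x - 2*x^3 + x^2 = -32*n^3 - 20*n^2 + 8*n - 2*x^3 + x^2*(18*n + 13) + x*(-12*n^2 - 34*n - 16) + 5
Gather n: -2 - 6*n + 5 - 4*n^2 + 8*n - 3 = -4*n^2 + 2*n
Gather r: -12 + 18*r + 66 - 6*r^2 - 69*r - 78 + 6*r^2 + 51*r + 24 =0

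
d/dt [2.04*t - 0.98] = 2.04000000000000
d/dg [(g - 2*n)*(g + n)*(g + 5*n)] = 3*g^2 + 8*g*n - 7*n^2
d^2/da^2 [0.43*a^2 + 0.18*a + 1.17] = 0.860000000000000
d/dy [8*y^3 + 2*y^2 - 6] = 4*y*(6*y + 1)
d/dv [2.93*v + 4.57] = 2.93000000000000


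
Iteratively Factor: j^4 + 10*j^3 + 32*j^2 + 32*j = (j + 4)*(j^3 + 6*j^2 + 8*j) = j*(j + 4)*(j^2 + 6*j + 8) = j*(j + 4)^2*(j + 2)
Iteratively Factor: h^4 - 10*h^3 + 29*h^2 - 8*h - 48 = (h - 4)*(h^3 - 6*h^2 + 5*h + 12) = (h - 4)^2*(h^2 - 2*h - 3) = (h - 4)^2*(h - 3)*(h + 1)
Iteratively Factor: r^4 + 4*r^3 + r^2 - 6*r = (r)*(r^3 + 4*r^2 + r - 6) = r*(r + 3)*(r^2 + r - 2) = r*(r + 2)*(r + 3)*(r - 1)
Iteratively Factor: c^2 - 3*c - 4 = (c - 4)*(c + 1)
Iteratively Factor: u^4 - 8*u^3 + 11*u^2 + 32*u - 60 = (u - 5)*(u^3 - 3*u^2 - 4*u + 12) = (u - 5)*(u - 2)*(u^2 - u - 6) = (u - 5)*(u - 3)*(u - 2)*(u + 2)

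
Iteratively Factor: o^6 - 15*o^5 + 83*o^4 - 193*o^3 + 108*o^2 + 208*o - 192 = (o - 4)*(o^5 - 11*o^4 + 39*o^3 - 37*o^2 - 40*o + 48) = (o - 4)*(o - 1)*(o^4 - 10*o^3 + 29*o^2 - 8*o - 48) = (o - 4)*(o - 1)*(o + 1)*(o^3 - 11*o^2 + 40*o - 48) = (o - 4)^2*(o - 1)*(o + 1)*(o^2 - 7*o + 12) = (o - 4)^3*(o - 1)*(o + 1)*(o - 3)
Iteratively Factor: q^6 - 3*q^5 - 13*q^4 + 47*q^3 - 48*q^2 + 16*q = (q - 4)*(q^5 + q^4 - 9*q^3 + 11*q^2 - 4*q) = (q - 4)*(q - 1)*(q^4 + 2*q^3 - 7*q^2 + 4*q) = q*(q - 4)*(q - 1)*(q^3 + 2*q^2 - 7*q + 4) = q*(q - 4)*(q - 1)*(q + 4)*(q^2 - 2*q + 1) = q*(q - 4)*(q - 1)^2*(q + 4)*(q - 1)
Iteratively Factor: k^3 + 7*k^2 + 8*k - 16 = (k + 4)*(k^2 + 3*k - 4) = (k + 4)^2*(k - 1)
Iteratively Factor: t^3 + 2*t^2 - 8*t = (t + 4)*(t^2 - 2*t) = t*(t + 4)*(t - 2)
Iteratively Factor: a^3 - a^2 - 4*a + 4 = (a - 2)*(a^2 + a - 2) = (a - 2)*(a + 2)*(a - 1)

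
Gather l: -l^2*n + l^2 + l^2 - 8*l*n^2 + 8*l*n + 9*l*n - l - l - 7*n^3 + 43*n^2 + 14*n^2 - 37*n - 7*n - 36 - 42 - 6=l^2*(2 - n) + l*(-8*n^2 + 17*n - 2) - 7*n^3 + 57*n^2 - 44*n - 84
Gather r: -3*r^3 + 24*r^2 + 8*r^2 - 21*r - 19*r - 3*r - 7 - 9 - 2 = -3*r^3 + 32*r^2 - 43*r - 18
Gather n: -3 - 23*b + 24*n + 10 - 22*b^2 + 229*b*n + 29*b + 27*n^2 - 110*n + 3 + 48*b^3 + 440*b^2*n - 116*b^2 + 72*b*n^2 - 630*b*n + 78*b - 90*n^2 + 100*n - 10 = 48*b^3 - 138*b^2 + 84*b + n^2*(72*b - 63) + n*(440*b^2 - 401*b + 14)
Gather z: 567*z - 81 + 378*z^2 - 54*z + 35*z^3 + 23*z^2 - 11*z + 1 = 35*z^3 + 401*z^2 + 502*z - 80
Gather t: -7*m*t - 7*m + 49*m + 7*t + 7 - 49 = 42*m + t*(7 - 7*m) - 42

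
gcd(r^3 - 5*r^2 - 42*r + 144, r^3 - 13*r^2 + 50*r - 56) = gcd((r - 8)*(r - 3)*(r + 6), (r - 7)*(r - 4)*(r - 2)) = 1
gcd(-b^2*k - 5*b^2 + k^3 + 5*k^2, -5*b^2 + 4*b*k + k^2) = b - k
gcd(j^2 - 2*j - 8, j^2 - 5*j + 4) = j - 4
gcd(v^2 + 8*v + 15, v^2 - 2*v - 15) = v + 3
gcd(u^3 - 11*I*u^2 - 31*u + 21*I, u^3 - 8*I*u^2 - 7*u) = u^2 - 8*I*u - 7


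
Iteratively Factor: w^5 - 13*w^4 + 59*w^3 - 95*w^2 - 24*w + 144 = (w - 4)*(w^4 - 9*w^3 + 23*w^2 - 3*w - 36) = (w - 4)*(w - 3)*(w^3 - 6*w^2 + 5*w + 12) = (w - 4)*(w - 3)*(w + 1)*(w^2 - 7*w + 12) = (w - 4)^2*(w - 3)*(w + 1)*(w - 3)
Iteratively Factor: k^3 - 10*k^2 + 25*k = (k - 5)*(k^2 - 5*k) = (k - 5)^2*(k)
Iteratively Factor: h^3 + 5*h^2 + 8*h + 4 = (h + 2)*(h^2 + 3*h + 2) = (h + 2)^2*(h + 1)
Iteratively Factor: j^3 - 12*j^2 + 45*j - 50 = (j - 2)*(j^2 - 10*j + 25) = (j - 5)*(j - 2)*(j - 5)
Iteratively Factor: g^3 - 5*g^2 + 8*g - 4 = (g - 2)*(g^2 - 3*g + 2) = (g - 2)^2*(g - 1)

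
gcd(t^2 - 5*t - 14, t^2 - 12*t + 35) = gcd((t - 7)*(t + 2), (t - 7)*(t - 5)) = t - 7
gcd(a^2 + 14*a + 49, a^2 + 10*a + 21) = a + 7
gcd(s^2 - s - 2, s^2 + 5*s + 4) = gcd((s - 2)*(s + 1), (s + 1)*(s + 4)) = s + 1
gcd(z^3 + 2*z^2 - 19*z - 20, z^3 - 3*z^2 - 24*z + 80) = z^2 + z - 20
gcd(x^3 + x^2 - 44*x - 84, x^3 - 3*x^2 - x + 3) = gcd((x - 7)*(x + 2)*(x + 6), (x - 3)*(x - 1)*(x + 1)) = 1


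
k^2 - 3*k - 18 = (k - 6)*(k + 3)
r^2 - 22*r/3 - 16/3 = (r - 8)*(r + 2/3)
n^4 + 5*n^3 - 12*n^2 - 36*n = n*(n - 3)*(n + 2)*(n + 6)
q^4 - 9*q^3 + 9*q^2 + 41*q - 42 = (q - 7)*(q - 3)*(q - 1)*(q + 2)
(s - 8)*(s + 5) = s^2 - 3*s - 40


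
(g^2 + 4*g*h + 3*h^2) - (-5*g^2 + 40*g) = 6*g^2 + 4*g*h - 40*g + 3*h^2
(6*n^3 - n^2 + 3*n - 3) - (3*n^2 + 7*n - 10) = 6*n^3 - 4*n^2 - 4*n + 7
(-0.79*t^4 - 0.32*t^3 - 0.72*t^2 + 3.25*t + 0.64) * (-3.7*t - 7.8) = 2.923*t^5 + 7.346*t^4 + 5.16*t^3 - 6.409*t^2 - 27.718*t - 4.992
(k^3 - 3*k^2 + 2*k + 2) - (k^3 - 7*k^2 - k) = 4*k^2 + 3*k + 2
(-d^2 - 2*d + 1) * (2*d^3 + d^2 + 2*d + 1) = -2*d^5 - 5*d^4 - 2*d^3 - 4*d^2 + 1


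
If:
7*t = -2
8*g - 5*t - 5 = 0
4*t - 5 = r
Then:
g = 25/56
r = -43/7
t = -2/7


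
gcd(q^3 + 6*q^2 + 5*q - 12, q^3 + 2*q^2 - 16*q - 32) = q + 4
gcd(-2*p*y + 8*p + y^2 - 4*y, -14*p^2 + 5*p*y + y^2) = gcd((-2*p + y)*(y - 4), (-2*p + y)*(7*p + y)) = -2*p + y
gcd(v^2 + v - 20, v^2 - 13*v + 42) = 1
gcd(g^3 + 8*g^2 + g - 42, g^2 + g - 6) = g^2 + g - 6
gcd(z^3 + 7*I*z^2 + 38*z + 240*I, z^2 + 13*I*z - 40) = z^2 + 13*I*z - 40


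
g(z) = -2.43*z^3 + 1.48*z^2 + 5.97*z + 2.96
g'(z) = -7.29*z^2 + 2.96*z + 5.97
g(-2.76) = 48.85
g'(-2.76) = -57.73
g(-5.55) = 430.83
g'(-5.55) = -235.01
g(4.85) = -210.50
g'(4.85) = -151.15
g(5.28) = -281.95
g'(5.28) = -181.63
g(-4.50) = 227.50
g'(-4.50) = -154.97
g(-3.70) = 124.22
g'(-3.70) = -104.78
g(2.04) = 0.67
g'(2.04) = -18.33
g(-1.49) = 5.39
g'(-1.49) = -14.62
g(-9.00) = 1840.58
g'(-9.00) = -611.16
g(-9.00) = 1840.58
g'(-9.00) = -611.16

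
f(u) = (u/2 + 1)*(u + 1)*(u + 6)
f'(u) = (u/2 + 1)*(u + 1) + (u/2 + 1)*(u + 6) + (u + 1)*(u + 6)/2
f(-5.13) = 5.62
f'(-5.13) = 3.31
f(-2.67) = 1.86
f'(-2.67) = -3.34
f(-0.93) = 0.19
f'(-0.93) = 2.93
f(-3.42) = 4.43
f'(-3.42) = -3.24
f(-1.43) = -0.56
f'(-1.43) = 0.20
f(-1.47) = -0.56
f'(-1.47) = 0.01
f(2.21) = 55.48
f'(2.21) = 37.22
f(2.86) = 83.11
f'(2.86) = 48.01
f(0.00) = 6.00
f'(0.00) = 10.00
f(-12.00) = -330.00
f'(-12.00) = 118.00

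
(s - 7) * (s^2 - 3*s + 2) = s^3 - 10*s^2 + 23*s - 14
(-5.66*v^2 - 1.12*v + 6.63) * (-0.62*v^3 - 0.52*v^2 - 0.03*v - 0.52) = 3.5092*v^5 + 3.6376*v^4 - 3.3584*v^3 - 0.4708*v^2 + 0.3835*v - 3.4476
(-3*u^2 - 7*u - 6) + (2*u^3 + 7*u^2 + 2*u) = 2*u^3 + 4*u^2 - 5*u - 6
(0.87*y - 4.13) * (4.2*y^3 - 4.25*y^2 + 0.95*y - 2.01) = 3.654*y^4 - 21.0435*y^3 + 18.379*y^2 - 5.6722*y + 8.3013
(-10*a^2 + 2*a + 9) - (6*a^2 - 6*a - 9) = -16*a^2 + 8*a + 18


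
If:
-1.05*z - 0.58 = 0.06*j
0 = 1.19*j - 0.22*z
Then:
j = -0.10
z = -0.55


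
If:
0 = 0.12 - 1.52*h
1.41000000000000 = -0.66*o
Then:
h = 0.08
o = -2.14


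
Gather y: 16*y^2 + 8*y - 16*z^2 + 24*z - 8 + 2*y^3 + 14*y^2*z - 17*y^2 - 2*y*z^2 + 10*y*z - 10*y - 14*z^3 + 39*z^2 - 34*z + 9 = 2*y^3 + y^2*(14*z - 1) + y*(-2*z^2 + 10*z - 2) - 14*z^3 + 23*z^2 - 10*z + 1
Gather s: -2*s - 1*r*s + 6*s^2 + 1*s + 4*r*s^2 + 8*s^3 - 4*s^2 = 8*s^3 + s^2*(4*r + 2) + s*(-r - 1)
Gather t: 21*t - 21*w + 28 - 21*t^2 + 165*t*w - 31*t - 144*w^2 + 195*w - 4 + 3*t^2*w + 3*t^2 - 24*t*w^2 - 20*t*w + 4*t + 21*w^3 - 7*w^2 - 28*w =t^2*(3*w - 18) + t*(-24*w^2 + 145*w - 6) + 21*w^3 - 151*w^2 + 146*w + 24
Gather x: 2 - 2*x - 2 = -2*x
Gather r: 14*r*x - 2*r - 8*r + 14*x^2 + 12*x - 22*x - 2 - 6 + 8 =r*(14*x - 10) + 14*x^2 - 10*x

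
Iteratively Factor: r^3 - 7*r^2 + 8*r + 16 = (r - 4)*(r^2 - 3*r - 4) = (r - 4)^2*(r + 1)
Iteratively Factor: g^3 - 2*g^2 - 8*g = (g + 2)*(g^2 - 4*g) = (g - 4)*(g + 2)*(g)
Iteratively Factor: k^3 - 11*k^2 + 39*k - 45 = (k - 3)*(k^2 - 8*k + 15) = (k - 3)^2*(k - 5)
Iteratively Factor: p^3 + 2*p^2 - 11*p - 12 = (p + 4)*(p^2 - 2*p - 3) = (p + 1)*(p + 4)*(p - 3)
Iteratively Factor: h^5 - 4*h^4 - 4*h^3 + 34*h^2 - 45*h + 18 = (h - 3)*(h^4 - h^3 - 7*h^2 + 13*h - 6) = (h - 3)*(h + 3)*(h^3 - 4*h^2 + 5*h - 2) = (h - 3)*(h - 1)*(h + 3)*(h^2 - 3*h + 2) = (h - 3)*(h - 2)*(h - 1)*(h + 3)*(h - 1)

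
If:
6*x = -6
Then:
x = -1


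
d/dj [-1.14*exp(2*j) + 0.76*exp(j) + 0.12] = (0.76 - 2.28*exp(j))*exp(j)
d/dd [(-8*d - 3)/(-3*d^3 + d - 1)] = (24*d^3 - 8*d - (8*d + 3)*(9*d^2 - 1) + 8)/(3*d^3 - d + 1)^2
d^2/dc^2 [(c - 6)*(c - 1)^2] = 6*c - 16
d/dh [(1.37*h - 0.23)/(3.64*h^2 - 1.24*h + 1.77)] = (-4.9868*h^2 + 1.6744*h + 2.1397)/(13.2496*h^4 - 9.0272*h^3 + 14.4232*h^2 - 4.3896*h + 3.1329)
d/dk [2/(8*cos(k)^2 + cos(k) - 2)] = 2*(16*cos(k) + 1)*sin(k)/(8*cos(k)^2 + cos(k) - 2)^2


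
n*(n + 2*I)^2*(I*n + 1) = I*n^4 - 3*n^3 - 4*n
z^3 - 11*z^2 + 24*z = z*(z - 8)*(z - 3)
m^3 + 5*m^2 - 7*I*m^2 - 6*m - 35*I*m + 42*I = (m - 1)*(m + 6)*(m - 7*I)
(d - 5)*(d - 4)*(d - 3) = d^3 - 12*d^2 + 47*d - 60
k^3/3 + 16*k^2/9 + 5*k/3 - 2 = (k/3 + 1)*(k - 2/3)*(k + 3)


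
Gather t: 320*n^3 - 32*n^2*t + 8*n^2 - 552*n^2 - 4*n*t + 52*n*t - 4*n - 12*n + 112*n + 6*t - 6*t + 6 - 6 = 320*n^3 - 544*n^2 + 96*n + t*(-32*n^2 + 48*n)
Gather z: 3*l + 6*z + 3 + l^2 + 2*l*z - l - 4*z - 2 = l^2 + 2*l + z*(2*l + 2) + 1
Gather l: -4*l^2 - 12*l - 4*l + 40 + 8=-4*l^2 - 16*l + 48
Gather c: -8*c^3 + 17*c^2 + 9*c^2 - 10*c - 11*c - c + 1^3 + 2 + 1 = -8*c^3 + 26*c^2 - 22*c + 4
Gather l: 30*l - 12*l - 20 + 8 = 18*l - 12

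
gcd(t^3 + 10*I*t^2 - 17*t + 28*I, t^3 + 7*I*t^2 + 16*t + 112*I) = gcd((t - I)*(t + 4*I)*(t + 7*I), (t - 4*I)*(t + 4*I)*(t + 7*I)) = t^2 + 11*I*t - 28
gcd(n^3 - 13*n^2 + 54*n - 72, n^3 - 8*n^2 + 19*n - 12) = n^2 - 7*n + 12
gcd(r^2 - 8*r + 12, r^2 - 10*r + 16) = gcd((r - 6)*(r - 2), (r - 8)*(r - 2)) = r - 2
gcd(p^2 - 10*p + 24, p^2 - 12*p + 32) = p - 4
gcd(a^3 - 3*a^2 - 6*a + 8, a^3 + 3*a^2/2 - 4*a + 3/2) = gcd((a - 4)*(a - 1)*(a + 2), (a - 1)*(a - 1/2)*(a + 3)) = a - 1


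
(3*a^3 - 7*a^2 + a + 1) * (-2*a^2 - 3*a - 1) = -6*a^5 + 5*a^4 + 16*a^3 + 2*a^2 - 4*a - 1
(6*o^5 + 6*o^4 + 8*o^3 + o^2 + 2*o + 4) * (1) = 6*o^5 + 6*o^4 + 8*o^3 + o^2 + 2*o + 4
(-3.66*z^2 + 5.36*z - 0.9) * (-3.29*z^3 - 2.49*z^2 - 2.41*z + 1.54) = 12.0414*z^5 - 8.521*z^4 - 1.5648*z^3 - 16.313*z^2 + 10.4234*z - 1.386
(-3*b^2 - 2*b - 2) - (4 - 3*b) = -3*b^2 + b - 6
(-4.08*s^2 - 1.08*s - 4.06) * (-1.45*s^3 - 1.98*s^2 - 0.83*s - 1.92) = 5.916*s^5 + 9.6444*s^4 + 11.4118*s^3 + 16.7688*s^2 + 5.4434*s + 7.7952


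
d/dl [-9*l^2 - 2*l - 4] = -18*l - 2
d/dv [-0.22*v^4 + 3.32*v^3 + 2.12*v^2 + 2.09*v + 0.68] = -0.88*v^3 + 9.96*v^2 + 4.24*v + 2.09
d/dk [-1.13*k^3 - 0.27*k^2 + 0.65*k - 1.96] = -3.39*k^2 - 0.54*k + 0.65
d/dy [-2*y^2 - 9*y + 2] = -4*y - 9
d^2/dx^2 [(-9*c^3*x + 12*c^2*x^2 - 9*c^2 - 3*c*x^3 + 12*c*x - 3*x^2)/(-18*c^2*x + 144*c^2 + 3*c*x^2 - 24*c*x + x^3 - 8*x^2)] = 6*(288*c^4 + 144*c^3*x - 2652*c^3 + 7*c^2*x^3 - 144*c^2*x^2 + 18*c^2*x - 336*c^2 - 8*c*x^3 + 3*c*x^2 - 168*c*x + 448*c - x^3)/(216*c^3*x^3 - 5184*c^3*x^2 + 41472*c^3*x - 110592*c^3 + 108*c^2*x^4 - 2592*c^2*x^3 + 20736*c^2*x^2 - 55296*c^2*x + 18*c*x^5 - 432*c*x^4 + 3456*c*x^3 - 9216*c*x^2 + x^6 - 24*x^5 + 192*x^4 - 512*x^3)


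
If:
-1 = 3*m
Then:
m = -1/3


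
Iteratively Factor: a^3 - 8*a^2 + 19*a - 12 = (a - 4)*(a^2 - 4*a + 3) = (a - 4)*(a - 3)*(a - 1)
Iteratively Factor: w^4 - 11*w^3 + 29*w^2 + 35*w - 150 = (w - 5)*(w^3 - 6*w^2 - w + 30) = (w - 5)*(w + 2)*(w^2 - 8*w + 15) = (w - 5)^2*(w + 2)*(w - 3)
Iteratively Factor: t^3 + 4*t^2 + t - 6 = (t + 3)*(t^2 + t - 2) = (t + 2)*(t + 3)*(t - 1)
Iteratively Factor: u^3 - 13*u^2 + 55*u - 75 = (u - 3)*(u^2 - 10*u + 25) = (u - 5)*(u - 3)*(u - 5)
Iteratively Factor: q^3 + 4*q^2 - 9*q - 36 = (q + 4)*(q^2 - 9) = (q - 3)*(q + 4)*(q + 3)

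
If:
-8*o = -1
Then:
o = 1/8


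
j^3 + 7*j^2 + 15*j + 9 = (j + 1)*(j + 3)^2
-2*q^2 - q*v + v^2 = (-2*q + v)*(q + v)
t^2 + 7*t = t*(t + 7)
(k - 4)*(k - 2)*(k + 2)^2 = k^4 - 2*k^3 - 12*k^2 + 8*k + 32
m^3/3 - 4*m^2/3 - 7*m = m*(m/3 + 1)*(m - 7)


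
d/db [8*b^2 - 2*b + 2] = 16*b - 2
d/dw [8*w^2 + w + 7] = 16*w + 1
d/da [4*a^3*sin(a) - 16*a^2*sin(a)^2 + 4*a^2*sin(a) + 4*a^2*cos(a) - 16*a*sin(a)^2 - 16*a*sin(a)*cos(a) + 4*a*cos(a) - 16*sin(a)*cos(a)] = 4*a^3*cos(a) + 8*a^2*sin(a) - 16*a^2*sin(2*a) + 4*a^2*cos(a) + 4*a*sin(a) - 16*a*sin(2*a) + 8*a*cos(a) - 16*a - 8*sqrt(2)*sin(2*a + pi/4) + 4*cos(a) - 8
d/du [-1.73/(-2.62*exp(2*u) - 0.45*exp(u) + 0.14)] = (-9.0652*exp(u) - 0.7785)*exp(u)/(2.62*exp(2*u) + 0.45*exp(u) - 0.14)^2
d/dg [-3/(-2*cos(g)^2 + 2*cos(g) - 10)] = 3*(2*cos(g) - 1)*sin(g)/(2*(sin(g)^2 + cos(g) - 6)^2)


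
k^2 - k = k*(k - 1)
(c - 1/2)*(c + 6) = c^2 + 11*c/2 - 3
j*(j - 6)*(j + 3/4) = j^3 - 21*j^2/4 - 9*j/2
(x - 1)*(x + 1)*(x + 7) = x^3 + 7*x^2 - x - 7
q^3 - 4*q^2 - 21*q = q*(q - 7)*(q + 3)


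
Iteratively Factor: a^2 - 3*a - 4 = (a - 4)*(a + 1)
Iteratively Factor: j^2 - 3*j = (j)*(j - 3)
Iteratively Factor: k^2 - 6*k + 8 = (k - 4)*(k - 2)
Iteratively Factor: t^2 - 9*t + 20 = (t - 4)*(t - 5)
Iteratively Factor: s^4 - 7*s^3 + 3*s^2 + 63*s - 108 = (s - 3)*(s^3 - 4*s^2 - 9*s + 36) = (s - 4)*(s - 3)*(s^2 - 9) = (s - 4)*(s - 3)*(s + 3)*(s - 3)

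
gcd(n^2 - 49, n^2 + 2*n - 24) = 1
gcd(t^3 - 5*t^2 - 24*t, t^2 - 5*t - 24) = t^2 - 5*t - 24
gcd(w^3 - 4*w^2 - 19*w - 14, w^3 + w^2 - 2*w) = w + 2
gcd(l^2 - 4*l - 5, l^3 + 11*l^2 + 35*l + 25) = l + 1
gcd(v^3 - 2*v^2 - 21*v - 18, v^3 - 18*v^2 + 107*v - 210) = v - 6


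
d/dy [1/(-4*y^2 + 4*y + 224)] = (2*y - 1)/(4*(-y^2 + y + 56)^2)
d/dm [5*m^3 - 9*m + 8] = 15*m^2 - 9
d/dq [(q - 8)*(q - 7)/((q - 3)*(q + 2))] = 2*(7*q^2 - 62*q + 73)/(q^4 - 2*q^3 - 11*q^2 + 12*q + 36)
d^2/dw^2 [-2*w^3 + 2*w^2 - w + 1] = 4 - 12*w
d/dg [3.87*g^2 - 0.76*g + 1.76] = 7.74*g - 0.76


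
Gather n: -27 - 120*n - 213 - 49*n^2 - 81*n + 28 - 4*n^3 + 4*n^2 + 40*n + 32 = -4*n^3 - 45*n^2 - 161*n - 180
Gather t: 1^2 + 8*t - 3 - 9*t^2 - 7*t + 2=-9*t^2 + t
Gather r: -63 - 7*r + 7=-7*r - 56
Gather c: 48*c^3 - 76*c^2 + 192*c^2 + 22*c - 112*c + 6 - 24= 48*c^3 + 116*c^2 - 90*c - 18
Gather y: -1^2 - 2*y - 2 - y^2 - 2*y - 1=-y^2 - 4*y - 4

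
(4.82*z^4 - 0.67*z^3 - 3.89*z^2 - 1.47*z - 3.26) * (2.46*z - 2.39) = 11.8572*z^5 - 13.168*z^4 - 7.9681*z^3 + 5.6809*z^2 - 4.5063*z + 7.7914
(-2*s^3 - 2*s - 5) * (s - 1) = -2*s^4 + 2*s^3 - 2*s^2 - 3*s + 5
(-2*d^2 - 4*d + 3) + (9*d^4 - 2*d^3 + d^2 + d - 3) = 9*d^4 - 2*d^3 - d^2 - 3*d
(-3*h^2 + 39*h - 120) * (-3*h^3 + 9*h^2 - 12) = 9*h^5 - 144*h^4 + 711*h^3 - 1044*h^2 - 468*h + 1440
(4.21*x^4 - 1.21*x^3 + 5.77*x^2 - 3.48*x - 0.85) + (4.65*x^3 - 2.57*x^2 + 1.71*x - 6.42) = 4.21*x^4 + 3.44*x^3 + 3.2*x^2 - 1.77*x - 7.27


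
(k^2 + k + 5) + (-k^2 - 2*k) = 5 - k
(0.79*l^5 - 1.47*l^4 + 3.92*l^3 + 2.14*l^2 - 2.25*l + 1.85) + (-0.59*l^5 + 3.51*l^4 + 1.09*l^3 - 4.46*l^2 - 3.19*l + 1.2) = 0.2*l^5 + 2.04*l^4 + 5.01*l^3 - 2.32*l^2 - 5.44*l + 3.05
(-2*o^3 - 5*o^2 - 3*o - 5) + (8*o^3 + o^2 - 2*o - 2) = 6*o^3 - 4*o^2 - 5*o - 7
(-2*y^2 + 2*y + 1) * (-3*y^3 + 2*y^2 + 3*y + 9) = 6*y^5 - 10*y^4 - 5*y^3 - 10*y^2 + 21*y + 9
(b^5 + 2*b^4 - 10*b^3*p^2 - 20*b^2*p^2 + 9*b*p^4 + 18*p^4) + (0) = b^5 + 2*b^4 - 10*b^3*p^2 - 20*b^2*p^2 + 9*b*p^4 + 18*p^4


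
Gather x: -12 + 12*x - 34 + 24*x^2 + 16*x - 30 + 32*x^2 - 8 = 56*x^2 + 28*x - 84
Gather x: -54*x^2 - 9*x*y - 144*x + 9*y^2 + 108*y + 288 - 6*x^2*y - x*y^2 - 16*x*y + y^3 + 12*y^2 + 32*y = x^2*(-6*y - 54) + x*(-y^2 - 25*y - 144) + y^3 + 21*y^2 + 140*y + 288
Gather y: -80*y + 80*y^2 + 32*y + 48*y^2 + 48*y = 128*y^2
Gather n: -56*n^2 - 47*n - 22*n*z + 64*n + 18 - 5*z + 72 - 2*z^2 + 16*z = -56*n^2 + n*(17 - 22*z) - 2*z^2 + 11*z + 90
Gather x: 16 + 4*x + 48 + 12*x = 16*x + 64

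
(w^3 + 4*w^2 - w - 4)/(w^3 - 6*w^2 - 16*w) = (-w^3 - 4*w^2 + w + 4)/(w*(-w^2 + 6*w + 16))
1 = 1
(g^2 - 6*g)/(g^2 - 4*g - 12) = g/(g + 2)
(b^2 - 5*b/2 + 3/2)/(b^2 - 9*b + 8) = (b - 3/2)/(b - 8)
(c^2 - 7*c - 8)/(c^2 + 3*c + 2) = (c - 8)/(c + 2)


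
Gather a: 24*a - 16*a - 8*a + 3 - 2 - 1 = 0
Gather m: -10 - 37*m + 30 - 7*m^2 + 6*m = -7*m^2 - 31*m + 20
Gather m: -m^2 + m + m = -m^2 + 2*m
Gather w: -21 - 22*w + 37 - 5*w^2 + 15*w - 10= -5*w^2 - 7*w + 6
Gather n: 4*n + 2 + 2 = 4*n + 4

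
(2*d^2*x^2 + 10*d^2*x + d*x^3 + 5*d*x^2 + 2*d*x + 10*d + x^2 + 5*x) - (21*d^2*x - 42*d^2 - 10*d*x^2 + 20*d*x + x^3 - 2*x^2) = 2*d^2*x^2 - 11*d^2*x + 42*d^2 + d*x^3 + 15*d*x^2 - 18*d*x + 10*d - x^3 + 3*x^2 + 5*x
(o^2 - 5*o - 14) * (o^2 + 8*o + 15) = o^4 + 3*o^3 - 39*o^2 - 187*o - 210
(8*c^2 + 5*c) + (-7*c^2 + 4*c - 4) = c^2 + 9*c - 4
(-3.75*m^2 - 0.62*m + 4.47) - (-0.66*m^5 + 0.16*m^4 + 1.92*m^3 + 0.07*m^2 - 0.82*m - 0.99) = 0.66*m^5 - 0.16*m^4 - 1.92*m^3 - 3.82*m^2 + 0.2*m + 5.46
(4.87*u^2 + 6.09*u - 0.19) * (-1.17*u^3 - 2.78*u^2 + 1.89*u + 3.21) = -5.6979*u^5 - 20.6639*u^4 - 7.5036*u^3 + 27.671*u^2 + 19.1898*u - 0.6099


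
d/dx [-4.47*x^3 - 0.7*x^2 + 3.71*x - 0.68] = -13.41*x^2 - 1.4*x + 3.71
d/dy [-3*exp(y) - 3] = -3*exp(y)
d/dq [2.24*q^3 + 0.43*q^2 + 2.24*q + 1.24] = 6.72*q^2 + 0.86*q + 2.24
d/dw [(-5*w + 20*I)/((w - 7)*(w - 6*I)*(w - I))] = 5*((w - 7)*(w - 6*I)*(w - 4*I) - (w - 7)*(w - 6*I)*(w - I) + (w - 7)*(w - 4*I)*(w - I) + (w - 6*I)*(w - 4*I)*(w - I))/((w - 7)^2*(w - 6*I)^2*(w - I)^2)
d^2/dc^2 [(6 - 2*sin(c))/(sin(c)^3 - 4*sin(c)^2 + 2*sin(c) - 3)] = 2*(4*sin(c)^7 - 39*sin(c)^6 + 134*sin(c)^5 - 97*sin(c)^4 - 301*sin(c)^3 + 426*sin(c)^2 - 27*sin(c) - 60)/(sin(c)^3 - 4*sin(c)^2 + 2*sin(c) - 3)^3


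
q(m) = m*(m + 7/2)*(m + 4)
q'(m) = m*(m + 7/2) + m*(m + 4) + (m + 7/2)*(m + 4)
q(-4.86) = -5.68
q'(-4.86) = 11.96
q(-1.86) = -6.53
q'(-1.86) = -3.52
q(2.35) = 87.30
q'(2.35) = 65.82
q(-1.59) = -7.32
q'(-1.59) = -2.27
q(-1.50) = -7.50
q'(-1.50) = -1.75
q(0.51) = 9.22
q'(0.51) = 22.43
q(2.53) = 99.62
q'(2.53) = 71.15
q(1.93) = 62.15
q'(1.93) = 54.12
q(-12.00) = -816.00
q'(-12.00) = 266.00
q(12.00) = 2976.00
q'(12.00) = 626.00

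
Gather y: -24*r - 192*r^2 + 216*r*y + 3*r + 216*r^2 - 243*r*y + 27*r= 24*r^2 - 27*r*y + 6*r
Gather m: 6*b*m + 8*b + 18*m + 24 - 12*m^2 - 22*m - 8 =8*b - 12*m^2 + m*(6*b - 4) + 16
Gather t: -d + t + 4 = -d + t + 4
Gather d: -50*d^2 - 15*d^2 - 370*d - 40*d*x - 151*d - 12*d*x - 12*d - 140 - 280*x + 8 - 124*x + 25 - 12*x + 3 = -65*d^2 + d*(-52*x - 533) - 416*x - 104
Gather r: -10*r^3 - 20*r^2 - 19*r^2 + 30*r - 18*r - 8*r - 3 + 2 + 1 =-10*r^3 - 39*r^2 + 4*r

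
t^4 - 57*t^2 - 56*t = t*(t - 8)*(t + 1)*(t + 7)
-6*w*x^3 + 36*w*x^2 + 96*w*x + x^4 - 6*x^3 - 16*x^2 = x*(-6*w + x)*(x - 8)*(x + 2)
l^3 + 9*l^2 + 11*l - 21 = (l - 1)*(l + 3)*(l + 7)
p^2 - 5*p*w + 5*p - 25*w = (p + 5)*(p - 5*w)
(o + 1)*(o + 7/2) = o^2 + 9*o/2 + 7/2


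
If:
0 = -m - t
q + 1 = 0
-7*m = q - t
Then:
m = 1/8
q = -1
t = -1/8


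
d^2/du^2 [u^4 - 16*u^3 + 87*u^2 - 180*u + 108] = 12*u^2 - 96*u + 174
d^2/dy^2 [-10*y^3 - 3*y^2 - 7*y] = -60*y - 6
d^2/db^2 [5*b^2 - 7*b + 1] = 10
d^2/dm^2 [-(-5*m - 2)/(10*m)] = 2/(5*m^3)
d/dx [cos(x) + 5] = -sin(x)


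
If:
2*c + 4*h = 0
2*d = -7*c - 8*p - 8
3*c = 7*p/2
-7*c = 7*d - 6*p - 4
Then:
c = -448/653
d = 492/653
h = 224/653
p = -384/653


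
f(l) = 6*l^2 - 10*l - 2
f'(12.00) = 134.00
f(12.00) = 742.00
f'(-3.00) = -46.00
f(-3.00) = 82.00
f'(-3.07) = -46.84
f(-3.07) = 85.25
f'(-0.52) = -16.24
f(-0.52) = 4.82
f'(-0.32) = -13.84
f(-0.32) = 1.81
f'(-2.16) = -35.92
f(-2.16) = 47.59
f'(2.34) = 18.08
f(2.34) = 7.45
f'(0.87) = 0.44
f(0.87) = -6.16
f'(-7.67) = -102.04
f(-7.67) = 427.67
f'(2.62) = 21.44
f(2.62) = 12.99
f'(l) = 12*l - 10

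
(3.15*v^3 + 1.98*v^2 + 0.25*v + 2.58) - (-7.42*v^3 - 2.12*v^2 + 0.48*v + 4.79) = 10.57*v^3 + 4.1*v^2 - 0.23*v - 2.21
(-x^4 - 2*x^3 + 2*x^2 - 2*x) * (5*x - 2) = -5*x^5 - 8*x^4 + 14*x^3 - 14*x^2 + 4*x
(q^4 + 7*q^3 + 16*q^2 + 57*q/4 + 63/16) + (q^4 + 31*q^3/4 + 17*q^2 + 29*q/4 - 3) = 2*q^4 + 59*q^3/4 + 33*q^2 + 43*q/2 + 15/16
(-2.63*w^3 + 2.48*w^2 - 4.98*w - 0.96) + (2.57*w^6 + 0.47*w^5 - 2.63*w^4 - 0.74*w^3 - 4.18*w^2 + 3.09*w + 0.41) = 2.57*w^6 + 0.47*w^5 - 2.63*w^4 - 3.37*w^3 - 1.7*w^2 - 1.89*w - 0.55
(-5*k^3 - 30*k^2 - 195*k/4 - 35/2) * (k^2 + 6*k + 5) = -5*k^5 - 60*k^4 - 1015*k^3/4 - 460*k^2 - 1395*k/4 - 175/2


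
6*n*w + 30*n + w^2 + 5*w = (6*n + w)*(w + 5)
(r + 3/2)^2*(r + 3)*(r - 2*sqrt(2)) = r^4 - 2*sqrt(2)*r^3 + 6*r^3 - 12*sqrt(2)*r^2 + 45*r^2/4 - 45*sqrt(2)*r/2 + 27*r/4 - 27*sqrt(2)/2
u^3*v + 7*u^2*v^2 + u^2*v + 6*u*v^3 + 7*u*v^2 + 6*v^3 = (u + v)*(u + 6*v)*(u*v + v)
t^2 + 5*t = t*(t + 5)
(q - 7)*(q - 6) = q^2 - 13*q + 42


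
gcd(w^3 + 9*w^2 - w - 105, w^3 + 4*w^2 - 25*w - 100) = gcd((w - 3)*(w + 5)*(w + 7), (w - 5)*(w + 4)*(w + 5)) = w + 5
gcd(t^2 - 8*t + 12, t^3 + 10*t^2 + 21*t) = 1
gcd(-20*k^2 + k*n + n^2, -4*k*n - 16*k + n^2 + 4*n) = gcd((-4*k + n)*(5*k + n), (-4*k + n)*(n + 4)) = 4*k - n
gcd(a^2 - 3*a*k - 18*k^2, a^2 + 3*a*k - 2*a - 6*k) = a + 3*k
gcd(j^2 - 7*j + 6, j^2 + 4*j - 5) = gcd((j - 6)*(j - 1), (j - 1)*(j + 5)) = j - 1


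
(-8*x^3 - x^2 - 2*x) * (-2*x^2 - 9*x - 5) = 16*x^5 + 74*x^4 + 53*x^3 + 23*x^2 + 10*x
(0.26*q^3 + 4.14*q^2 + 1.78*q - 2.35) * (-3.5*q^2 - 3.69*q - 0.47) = -0.91*q^5 - 15.4494*q^4 - 21.6288*q^3 - 0.289000000000001*q^2 + 7.8349*q + 1.1045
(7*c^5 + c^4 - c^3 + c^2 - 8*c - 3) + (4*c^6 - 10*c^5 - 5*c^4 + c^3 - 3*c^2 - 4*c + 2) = 4*c^6 - 3*c^5 - 4*c^4 - 2*c^2 - 12*c - 1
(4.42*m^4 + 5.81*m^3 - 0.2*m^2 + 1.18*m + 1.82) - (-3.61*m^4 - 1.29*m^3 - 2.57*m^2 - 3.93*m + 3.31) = 8.03*m^4 + 7.1*m^3 + 2.37*m^2 + 5.11*m - 1.49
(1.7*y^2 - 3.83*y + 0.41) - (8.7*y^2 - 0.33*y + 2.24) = -7.0*y^2 - 3.5*y - 1.83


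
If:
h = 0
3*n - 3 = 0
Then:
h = 0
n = 1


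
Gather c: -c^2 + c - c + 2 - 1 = 1 - c^2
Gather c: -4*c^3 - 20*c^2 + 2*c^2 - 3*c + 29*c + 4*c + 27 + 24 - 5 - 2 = -4*c^3 - 18*c^2 + 30*c + 44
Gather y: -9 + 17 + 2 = 10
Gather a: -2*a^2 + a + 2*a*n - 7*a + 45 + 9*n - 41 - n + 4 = -2*a^2 + a*(2*n - 6) + 8*n + 8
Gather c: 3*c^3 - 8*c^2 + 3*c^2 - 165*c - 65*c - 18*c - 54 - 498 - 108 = 3*c^3 - 5*c^2 - 248*c - 660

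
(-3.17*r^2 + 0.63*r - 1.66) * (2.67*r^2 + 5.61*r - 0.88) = -8.4639*r^4 - 16.1016*r^3 + 1.8917*r^2 - 9.867*r + 1.4608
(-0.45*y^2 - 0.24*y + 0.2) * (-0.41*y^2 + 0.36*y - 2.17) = 0.1845*y^4 - 0.0636*y^3 + 0.8081*y^2 + 0.5928*y - 0.434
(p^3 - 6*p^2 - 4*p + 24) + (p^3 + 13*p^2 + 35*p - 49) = 2*p^3 + 7*p^2 + 31*p - 25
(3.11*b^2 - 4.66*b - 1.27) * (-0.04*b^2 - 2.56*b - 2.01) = -0.1244*b^4 - 7.7752*b^3 + 5.7293*b^2 + 12.6178*b + 2.5527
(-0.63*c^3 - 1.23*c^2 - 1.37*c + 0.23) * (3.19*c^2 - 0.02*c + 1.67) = -2.0097*c^5 - 3.9111*c^4 - 5.3978*c^3 - 1.293*c^2 - 2.2925*c + 0.3841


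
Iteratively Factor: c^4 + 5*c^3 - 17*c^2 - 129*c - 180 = (c + 3)*(c^3 + 2*c^2 - 23*c - 60) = (c + 3)*(c + 4)*(c^2 - 2*c - 15) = (c - 5)*(c + 3)*(c + 4)*(c + 3)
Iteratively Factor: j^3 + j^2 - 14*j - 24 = (j + 3)*(j^2 - 2*j - 8) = (j - 4)*(j + 3)*(j + 2)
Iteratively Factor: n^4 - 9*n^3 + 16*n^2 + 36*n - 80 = (n - 5)*(n^3 - 4*n^2 - 4*n + 16) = (n - 5)*(n - 4)*(n^2 - 4) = (n - 5)*(n - 4)*(n - 2)*(n + 2)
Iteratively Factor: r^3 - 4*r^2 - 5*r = (r + 1)*(r^2 - 5*r) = r*(r + 1)*(r - 5)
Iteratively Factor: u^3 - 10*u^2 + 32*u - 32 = (u - 4)*(u^2 - 6*u + 8) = (u - 4)*(u - 2)*(u - 4)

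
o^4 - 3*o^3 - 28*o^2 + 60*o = o*(o - 6)*(o - 2)*(o + 5)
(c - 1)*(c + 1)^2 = c^3 + c^2 - c - 1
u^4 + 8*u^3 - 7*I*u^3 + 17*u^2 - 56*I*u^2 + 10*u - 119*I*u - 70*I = (u + 1)*(u + 2)*(u + 5)*(u - 7*I)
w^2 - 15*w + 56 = (w - 8)*(w - 7)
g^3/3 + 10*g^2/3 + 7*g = g*(g/3 + 1)*(g + 7)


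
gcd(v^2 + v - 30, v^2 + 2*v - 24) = v + 6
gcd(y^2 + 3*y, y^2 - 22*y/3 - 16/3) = 1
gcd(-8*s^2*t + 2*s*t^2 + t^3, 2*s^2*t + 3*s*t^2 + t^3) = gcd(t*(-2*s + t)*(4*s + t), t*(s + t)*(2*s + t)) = t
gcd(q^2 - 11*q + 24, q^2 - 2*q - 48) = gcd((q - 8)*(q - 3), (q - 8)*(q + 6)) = q - 8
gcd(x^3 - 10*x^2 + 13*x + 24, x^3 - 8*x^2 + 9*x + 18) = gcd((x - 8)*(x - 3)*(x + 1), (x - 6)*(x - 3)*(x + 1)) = x^2 - 2*x - 3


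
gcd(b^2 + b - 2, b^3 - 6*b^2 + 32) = b + 2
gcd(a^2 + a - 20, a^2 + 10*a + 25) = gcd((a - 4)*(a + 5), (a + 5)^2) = a + 5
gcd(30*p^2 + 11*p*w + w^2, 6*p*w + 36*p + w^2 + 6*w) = 6*p + w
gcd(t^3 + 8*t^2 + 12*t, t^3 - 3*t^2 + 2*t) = t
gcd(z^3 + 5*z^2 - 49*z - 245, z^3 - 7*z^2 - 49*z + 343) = z^2 - 49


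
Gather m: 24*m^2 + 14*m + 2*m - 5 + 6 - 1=24*m^2 + 16*m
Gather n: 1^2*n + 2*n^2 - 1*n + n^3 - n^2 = n^3 + n^2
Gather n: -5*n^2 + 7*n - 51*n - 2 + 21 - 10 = -5*n^2 - 44*n + 9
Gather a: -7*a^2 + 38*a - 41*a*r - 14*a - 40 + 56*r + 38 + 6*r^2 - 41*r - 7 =-7*a^2 + a*(24 - 41*r) + 6*r^2 + 15*r - 9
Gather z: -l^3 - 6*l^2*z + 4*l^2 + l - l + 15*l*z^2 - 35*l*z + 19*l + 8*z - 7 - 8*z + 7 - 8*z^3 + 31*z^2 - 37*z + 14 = -l^3 + 4*l^2 + 19*l - 8*z^3 + z^2*(15*l + 31) + z*(-6*l^2 - 35*l - 37) + 14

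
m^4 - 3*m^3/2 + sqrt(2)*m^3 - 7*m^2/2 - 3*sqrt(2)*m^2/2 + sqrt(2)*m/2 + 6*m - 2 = (m - 1)*(m - 1/2)*(m - sqrt(2))*(m + 2*sqrt(2))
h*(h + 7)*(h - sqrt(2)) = h^3 - sqrt(2)*h^2 + 7*h^2 - 7*sqrt(2)*h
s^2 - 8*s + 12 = (s - 6)*(s - 2)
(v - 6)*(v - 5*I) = v^2 - 6*v - 5*I*v + 30*I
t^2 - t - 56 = (t - 8)*(t + 7)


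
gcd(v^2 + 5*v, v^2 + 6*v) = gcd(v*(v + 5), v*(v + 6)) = v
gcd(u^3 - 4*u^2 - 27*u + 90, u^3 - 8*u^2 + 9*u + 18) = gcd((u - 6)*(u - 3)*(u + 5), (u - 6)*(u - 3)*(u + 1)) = u^2 - 9*u + 18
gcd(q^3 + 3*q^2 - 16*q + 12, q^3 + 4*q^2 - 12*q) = q^2 + 4*q - 12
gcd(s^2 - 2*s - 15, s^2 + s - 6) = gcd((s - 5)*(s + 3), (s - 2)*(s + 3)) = s + 3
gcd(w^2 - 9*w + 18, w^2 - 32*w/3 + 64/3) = 1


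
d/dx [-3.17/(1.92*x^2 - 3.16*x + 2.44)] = (12.1728*x - 10.0172)/(1.92*x^2 - 3.16*x + 2.44)^2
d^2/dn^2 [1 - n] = 0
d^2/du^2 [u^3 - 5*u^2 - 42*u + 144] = 6*u - 10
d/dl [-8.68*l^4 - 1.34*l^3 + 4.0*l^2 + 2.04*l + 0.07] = -34.72*l^3 - 4.02*l^2 + 8.0*l + 2.04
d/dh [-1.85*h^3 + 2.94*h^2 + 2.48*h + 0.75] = -5.55*h^2 + 5.88*h + 2.48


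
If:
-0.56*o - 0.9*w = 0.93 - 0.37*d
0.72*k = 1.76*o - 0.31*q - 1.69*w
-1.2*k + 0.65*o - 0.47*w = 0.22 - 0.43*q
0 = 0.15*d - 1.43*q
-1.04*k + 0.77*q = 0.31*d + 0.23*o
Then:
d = 1.28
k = -0.21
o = -0.34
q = 0.13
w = -0.29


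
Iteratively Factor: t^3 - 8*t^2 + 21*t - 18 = (t - 2)*(t^2 - 6*t + 9) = (t - 3)*(t - 2)*(t - 3)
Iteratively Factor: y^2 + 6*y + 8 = (y + 4)*(y + 2)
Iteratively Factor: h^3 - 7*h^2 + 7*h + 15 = (h - 3)*(h^2 - 4*h - 5) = (h - 3)*(h + 1)*(h - 5)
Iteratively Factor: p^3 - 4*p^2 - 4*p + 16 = (p - 2)*(p^2 - 2*p - 8) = (p - 2)*(p + 2)*(p - 4)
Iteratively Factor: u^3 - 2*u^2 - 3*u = (u + 1)*(u^2 - 3*u) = u*(u + 1)*(u - 3)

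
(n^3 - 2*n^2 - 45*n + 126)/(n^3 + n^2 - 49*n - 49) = (n^2 - 9*n + 18)/(n^2 - 6*n - 7)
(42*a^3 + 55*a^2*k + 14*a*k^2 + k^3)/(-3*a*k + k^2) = (-42*a^3 - 55*a^2*k - 14*a*k^2 - k^3)/(k*(3*a - k))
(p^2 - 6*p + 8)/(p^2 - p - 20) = (-p^2 + 6*p - 8)/(-p^2 + p + 20)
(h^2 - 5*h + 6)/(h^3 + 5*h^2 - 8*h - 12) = (h - 3)/(h^2 + 7*h + 6)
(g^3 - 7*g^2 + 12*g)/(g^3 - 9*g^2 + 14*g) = (g^2 - 7*g + 12)/(g^2 - 9*g + 14)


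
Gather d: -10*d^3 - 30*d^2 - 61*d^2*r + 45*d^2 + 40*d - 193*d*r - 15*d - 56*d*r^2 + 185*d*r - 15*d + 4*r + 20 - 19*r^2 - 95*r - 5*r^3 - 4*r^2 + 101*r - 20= -10*d^3 + d^2*(15 - 61*r) + d*(-56*r^2 - 8*r + 10) - 5*r^3 - 23*r^2 + 10*r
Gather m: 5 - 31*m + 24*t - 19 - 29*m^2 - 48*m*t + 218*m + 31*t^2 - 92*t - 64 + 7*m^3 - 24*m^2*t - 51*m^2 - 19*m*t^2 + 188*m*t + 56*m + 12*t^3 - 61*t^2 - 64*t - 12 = 7*m^3 + m^2*(-24*t - 80) + m*(-19*t^2 + 140*t + 243) + 12*t^3 - 30*t^2 - 132*t - 90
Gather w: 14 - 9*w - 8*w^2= -8*w^2 - 9*w + 14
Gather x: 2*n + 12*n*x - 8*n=12*n*x - 6*n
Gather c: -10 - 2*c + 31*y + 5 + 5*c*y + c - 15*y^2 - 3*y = c*(5*y - 1) - 15*y^2 + 28*y - 5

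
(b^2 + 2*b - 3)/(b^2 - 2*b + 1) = (b + 3)/(b - 1)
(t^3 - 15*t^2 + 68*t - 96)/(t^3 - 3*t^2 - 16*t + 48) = (t - 8)/(t + 4)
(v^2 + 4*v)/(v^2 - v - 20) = v/(v - 5)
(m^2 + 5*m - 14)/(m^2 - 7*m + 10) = (m + 7)/(m - 5)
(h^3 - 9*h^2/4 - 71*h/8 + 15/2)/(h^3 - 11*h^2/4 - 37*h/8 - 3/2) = (8*h^2 + 14*h - 15)/(8*h^2 + 10*h + 3)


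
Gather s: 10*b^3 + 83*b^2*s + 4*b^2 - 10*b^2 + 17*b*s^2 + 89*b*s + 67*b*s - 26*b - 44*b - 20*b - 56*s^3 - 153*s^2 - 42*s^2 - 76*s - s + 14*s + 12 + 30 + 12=10*b^3 - 6*b^2 - 90*b - 56*s^3 + s^2*(17*b - 195) + s*(83*b^2 + 156*b - 63) + 54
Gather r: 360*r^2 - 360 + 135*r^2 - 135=495*r^2 - 495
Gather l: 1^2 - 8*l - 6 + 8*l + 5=0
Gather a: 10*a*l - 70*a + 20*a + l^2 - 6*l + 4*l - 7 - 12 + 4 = a*(10*l - 50) + l^2 - 2*l - 15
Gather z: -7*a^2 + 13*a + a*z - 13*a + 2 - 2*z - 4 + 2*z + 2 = -7*a^2 + a*z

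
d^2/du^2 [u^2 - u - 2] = 2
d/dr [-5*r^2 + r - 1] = 1 - 10*r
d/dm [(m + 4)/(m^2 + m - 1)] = (m^2 + m - (m + 4)*(2*m + 1) - 1)/(m^2 + m - 1)^2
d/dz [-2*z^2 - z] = -4*z - 1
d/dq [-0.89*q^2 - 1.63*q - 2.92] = -1.78*q - 1.63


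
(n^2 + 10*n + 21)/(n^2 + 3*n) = (n + 7)/n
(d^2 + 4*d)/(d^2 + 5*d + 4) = d/(d + 1)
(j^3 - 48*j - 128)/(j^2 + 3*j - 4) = (j^2 - 4*j - 32)/(j - 1)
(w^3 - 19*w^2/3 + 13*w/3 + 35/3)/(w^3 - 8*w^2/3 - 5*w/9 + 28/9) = 3*(w - 5)/(3*w - 4)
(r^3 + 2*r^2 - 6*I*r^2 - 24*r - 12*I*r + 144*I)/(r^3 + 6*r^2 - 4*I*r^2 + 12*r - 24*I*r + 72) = (r - 4)/(r + 2*I)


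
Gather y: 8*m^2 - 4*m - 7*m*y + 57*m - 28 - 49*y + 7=8*m^2 + 53*m + y*(-7*m - 49) - 21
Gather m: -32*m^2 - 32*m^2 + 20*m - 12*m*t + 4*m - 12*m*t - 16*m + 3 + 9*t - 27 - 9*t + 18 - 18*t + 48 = -64*m^2 + m*(8 - 24*t) - 18*t + 42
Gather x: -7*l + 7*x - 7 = -7*l + 7*x - 7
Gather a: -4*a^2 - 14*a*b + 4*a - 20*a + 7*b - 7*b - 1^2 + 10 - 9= -4*a^2 + a*(-14*b - 16)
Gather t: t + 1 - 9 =t - 8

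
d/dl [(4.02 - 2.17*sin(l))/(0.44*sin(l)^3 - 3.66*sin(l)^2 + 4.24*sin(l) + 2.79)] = (1.9096*sin(l)^3 - 13.2486*sin(l)^2 + 29.4264*sin(l) - 23.0991)*cos(l)/(0.1936*sin(l)^6 - 3.2208*sin(l)^5 + 17.1268*sin(l)^4 - 28.5816*sin(l)^3 - 2.4452*sin(l)^2 + 23.6592*sin(l) + 7.7841)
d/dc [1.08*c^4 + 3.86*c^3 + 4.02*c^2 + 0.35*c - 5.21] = 4.32*c^3 + 11.58*c^2 + 8.04*c + 0.35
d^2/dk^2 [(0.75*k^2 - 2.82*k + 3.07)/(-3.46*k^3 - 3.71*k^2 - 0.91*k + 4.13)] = (-17.9574*k^6 + 202.559472*k^5 - 209.669772*k^4 - 715.641122*k^3 + 103.084548*k^2 - 66.152562*k - 103.551994)/(41.421736*k^9 + 133.243908*k^8 + 175.553826*k^7 - 27.175477*k^6 - 271.919277*k^5 - 239.342754*k^4 + 94.144435*k^3 + 179.583138*k^2 + 46.565337*k - 70.444997)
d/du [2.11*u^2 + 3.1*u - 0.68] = 4.22*u + 3.1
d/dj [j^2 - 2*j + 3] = 2*j - 2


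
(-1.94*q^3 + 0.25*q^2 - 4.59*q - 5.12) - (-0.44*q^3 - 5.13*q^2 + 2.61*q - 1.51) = -1.5*q^3 + 5.38*q^2 - 7.2*q - 3.61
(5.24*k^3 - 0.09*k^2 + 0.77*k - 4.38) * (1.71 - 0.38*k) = -1.9912*k^4 + 8.9946*k^3 - 0.4465*k^2 + 2.9811*k - 7.4898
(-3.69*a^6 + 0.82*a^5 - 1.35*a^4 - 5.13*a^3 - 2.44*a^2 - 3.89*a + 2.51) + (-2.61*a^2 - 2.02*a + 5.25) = -3.69*a^6 + 0.82*a^5 - 1.35*a^4 - 5.13*a^3 - 5.05*a^2 - 5.91*a + 7.76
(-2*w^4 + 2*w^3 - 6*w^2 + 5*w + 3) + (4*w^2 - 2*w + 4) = -2*w^4 + 2*w^3 - 2*w^2 + 3*w + 7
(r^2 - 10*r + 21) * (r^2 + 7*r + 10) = r^4 - 3*r^3 - 39*r^2 + 47*r + 210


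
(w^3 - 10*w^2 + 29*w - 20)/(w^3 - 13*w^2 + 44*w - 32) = (w - 5)/(w - 8)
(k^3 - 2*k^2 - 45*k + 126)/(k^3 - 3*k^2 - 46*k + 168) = (k - 3)/(k - 4)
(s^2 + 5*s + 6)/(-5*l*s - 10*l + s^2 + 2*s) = (s + 3)/(-5*l + s)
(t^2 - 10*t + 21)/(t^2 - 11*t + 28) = (t - 3)/(t - 4)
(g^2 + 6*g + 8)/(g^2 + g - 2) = (g + 4)/(g - 1)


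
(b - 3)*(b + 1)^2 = b^3 - b^2 - 5*b - 3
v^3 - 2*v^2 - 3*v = v*(v - 3)*(v + 1)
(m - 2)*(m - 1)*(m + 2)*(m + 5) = m^4 + 4*m^3 - 9*m^2 - 16*m + 20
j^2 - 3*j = j*(j - 3)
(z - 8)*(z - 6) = z^2 - 14*z + 48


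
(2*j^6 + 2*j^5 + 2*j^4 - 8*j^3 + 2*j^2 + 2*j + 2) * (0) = 0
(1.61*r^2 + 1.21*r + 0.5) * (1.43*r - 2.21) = 2.3023*r^3 - 1.8278*r^2 - 1.9591*r - 1.105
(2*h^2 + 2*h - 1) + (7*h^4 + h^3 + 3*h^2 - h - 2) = 7*h^4 + h^3 + 5*h^2 + h - 3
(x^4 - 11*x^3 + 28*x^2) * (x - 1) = x^5 - 12*x^4 + 39*x^3 - 28*x^2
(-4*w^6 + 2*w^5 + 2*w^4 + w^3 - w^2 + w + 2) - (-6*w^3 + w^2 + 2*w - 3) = -4*w^6 + 2*w^5 + 2*w^4 + 7*w^3 - 2*w^2 - w + 5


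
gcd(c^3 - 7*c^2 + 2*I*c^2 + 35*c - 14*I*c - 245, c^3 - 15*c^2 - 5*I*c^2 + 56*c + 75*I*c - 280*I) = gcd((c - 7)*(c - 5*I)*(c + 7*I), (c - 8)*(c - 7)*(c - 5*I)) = c^2 + c*(-7 - 5*I) + 35*I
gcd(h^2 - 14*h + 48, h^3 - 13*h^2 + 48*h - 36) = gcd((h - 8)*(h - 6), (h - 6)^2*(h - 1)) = h - 6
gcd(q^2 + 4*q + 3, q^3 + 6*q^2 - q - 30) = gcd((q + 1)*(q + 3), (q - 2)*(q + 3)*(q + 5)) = q + 3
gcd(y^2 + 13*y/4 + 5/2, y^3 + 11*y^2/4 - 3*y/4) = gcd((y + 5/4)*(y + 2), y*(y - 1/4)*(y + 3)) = 1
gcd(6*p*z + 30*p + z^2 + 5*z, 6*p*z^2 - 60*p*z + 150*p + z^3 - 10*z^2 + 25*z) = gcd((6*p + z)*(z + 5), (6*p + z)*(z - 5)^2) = 6*p + z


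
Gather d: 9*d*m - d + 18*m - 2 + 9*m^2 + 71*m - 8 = d*(9*m - 1) + 9*m^2 + 89*m - 10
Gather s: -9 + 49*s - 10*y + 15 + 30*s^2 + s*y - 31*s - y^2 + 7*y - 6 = 30*s^2 + s*(y + 18) - y^2 - 3*y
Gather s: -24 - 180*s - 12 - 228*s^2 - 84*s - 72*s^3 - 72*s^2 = -72*s^3 - 300*s^2 - 264*s - 36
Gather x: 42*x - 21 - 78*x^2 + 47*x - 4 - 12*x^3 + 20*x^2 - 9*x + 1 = -12*x^3 - 58*x^2 + 80*x - 24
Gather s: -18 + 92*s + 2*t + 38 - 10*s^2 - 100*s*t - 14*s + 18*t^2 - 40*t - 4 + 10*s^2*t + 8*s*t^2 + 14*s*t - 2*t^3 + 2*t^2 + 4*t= s^2*(10*t - 10) + s*(8*t^2 - 86*t + 78) - 2*t^3 + 20*t^2 - 34*t + 16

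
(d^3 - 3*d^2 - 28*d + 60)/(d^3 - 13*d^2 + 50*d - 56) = (d^2 - d - 30)/(d^2 - 11*d + 28)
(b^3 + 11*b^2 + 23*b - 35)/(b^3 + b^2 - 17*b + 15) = (b + 7)/(b - 3)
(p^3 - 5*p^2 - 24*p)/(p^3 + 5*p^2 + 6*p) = (p - 8)/(p + 2)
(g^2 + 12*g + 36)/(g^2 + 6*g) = (g + 6)/g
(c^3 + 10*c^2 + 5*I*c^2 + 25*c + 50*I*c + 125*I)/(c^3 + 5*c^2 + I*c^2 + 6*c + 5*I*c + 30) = (c^2 + 5*c*(1 + I) + 25*I)/(c^2 + I*c + 6)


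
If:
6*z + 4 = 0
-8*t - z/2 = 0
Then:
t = 1/24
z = -2/3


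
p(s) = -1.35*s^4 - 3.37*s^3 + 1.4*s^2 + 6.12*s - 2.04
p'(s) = -5.4*s^3 - 10.11*s^2 + 2.8*s + 6.12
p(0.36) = 0.16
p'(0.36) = 5.57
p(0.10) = -1.42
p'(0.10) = 6.29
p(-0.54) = -4.52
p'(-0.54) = 2.51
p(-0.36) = -3.93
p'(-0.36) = 4.05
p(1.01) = 0.69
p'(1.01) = -6.93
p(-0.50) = -4.41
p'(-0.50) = 2.87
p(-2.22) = -4.65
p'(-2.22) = 9.16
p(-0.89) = -4.85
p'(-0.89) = -0.57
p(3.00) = -171.42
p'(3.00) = -222.27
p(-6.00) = -1010.04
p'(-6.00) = 791.76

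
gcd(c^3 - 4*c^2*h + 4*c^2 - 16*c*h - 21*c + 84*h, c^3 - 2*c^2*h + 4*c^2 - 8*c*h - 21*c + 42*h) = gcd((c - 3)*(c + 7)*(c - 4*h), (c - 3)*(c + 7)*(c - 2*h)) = c^2 + 4*c - 21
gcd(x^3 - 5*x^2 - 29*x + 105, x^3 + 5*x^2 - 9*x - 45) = x^2 + 2*x - 15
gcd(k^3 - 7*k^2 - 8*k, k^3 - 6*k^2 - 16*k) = k^2 - 8*k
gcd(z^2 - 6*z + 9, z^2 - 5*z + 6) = z - 3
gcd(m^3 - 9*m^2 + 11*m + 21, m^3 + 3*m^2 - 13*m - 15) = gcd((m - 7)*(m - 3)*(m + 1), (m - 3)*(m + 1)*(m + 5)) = m^2 - 2*m - 3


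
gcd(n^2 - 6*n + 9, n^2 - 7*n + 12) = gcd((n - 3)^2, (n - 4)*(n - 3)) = n - 3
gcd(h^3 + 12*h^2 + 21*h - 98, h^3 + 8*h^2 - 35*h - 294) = h^2 + 14*h + 49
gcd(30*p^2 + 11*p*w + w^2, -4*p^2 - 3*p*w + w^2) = 1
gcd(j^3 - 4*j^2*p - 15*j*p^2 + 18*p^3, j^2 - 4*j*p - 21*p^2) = j + 3*p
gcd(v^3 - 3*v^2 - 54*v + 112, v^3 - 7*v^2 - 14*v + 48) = v^2 - 10*v + 16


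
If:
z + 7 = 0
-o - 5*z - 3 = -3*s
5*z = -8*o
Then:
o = 35/8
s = -221/24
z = -7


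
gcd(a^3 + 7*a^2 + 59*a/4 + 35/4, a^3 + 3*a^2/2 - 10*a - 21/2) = a^2 + 9*a/2 + 7/2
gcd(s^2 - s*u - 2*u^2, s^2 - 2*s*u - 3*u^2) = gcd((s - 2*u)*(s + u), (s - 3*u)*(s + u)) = s + u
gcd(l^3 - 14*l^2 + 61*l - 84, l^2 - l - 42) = l - 7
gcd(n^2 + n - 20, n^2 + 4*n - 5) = n + 5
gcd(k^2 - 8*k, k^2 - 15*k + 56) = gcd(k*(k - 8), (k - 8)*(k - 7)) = k - 8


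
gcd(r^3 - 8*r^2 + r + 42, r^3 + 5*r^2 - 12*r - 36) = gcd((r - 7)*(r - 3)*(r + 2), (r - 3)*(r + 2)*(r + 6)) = r^2 - r - 6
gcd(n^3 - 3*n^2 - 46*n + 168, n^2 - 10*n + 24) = n^2 - 10*n + 24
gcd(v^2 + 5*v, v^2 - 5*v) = v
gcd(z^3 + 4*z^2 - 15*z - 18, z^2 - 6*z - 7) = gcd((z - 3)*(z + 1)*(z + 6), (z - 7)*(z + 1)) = z + 1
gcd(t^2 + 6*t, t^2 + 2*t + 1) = 1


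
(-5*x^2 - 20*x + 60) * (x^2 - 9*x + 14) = -5*x^4 + 25*x^3 + 170*x^2 - 820*x + 840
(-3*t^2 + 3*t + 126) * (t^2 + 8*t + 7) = -3*t^4 - 21*t^3 + 129*t^2 + 1029*t + 882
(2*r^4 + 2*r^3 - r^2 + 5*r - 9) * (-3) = -6*r^4 - 6*r^3 + 3*r^2 - 15*r + 27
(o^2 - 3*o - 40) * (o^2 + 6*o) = o^4 + 3*o^3 - 58*o^2 - 240*o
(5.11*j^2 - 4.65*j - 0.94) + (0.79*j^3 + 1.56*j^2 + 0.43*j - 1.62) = 0.79*j^3 + 6.67*j^2 - 4.22*j - 2.56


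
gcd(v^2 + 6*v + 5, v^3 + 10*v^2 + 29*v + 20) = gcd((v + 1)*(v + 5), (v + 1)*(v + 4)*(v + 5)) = v^2 + 6*v + 5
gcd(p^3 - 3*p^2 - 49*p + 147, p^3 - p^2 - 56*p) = p + 7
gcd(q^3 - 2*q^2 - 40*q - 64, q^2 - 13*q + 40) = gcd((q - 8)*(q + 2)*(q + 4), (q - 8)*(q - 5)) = q - 8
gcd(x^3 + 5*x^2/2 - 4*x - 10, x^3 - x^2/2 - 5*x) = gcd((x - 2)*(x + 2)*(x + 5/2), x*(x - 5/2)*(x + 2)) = x + 2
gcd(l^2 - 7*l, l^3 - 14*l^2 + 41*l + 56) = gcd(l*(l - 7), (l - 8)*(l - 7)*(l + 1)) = l - 7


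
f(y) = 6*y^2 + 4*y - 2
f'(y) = 12*y + 4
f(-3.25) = 48.38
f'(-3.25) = -35.00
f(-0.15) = -2.46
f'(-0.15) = 2.20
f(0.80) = 5.04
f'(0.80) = 13.60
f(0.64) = 3.02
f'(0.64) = 11.68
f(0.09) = -1.59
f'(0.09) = 5.08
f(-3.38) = 53.03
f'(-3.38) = -36.56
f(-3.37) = 52.66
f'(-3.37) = -36.44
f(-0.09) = -2.31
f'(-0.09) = 2.92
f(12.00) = 910.00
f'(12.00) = 148.00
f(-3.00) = 40.00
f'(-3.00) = -32.00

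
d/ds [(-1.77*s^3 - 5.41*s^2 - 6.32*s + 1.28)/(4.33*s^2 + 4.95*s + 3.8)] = (-7.6641*s^4 - 17.523*s^3 - 19.5919*s^2 - 52.2008*s - 30.352)/(18.7489*s^4 + 42.867*s^3 + 57.4105*s^2 + 37.62*s + 14.44)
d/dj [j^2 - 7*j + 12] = 2*j - 7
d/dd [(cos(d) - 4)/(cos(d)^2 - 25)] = (cos(d)^2 - 8*cos(d) + 25)*sin(d)/(cos(d)^2 - 25)^2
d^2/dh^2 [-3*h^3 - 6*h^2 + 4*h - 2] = -18*h - 12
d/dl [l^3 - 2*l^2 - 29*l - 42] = 3*l^2 - 4*l - 29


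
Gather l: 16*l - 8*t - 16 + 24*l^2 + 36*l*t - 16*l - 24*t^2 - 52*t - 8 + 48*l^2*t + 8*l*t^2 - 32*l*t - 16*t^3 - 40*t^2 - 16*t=l^2*(48*t + 24) + l*(8*t^2 + 4*t) - 16*t^3 - 64*t^2 - 76*t - 24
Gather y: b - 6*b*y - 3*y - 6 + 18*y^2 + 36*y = b + 18*y^2 + y*(33 - 6*b) - 6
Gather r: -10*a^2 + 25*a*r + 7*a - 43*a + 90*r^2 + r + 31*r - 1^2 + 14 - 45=-10*a^2 - 36*a + 90*r^2 + r*(25*a + 32) - 32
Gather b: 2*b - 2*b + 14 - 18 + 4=0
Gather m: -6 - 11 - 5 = -22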